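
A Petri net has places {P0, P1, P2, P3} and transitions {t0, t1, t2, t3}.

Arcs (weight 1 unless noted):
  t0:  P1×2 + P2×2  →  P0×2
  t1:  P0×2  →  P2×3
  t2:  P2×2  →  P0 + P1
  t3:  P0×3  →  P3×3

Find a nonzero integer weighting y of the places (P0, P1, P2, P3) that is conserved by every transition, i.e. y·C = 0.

y = (P0:3, P1:1, P2:2, P3:3)

Incidence matrix C (rows=places, cols=transitions):
       t0   t1   t2   t3
   P0   2   -2    1   -3
   P1  -2    0    1    0
   P2  -2    3   -2    0
   P3   0    0    0    3

Candidate y = [3, 1, 2, 3]; check y·C column-wise:
  col t0: 3·2 + 1·-2 + 2·-2 + 3·0 = 0
  col t1: 3·-2 + 1·0 + 2·3 + 3·0 = 0
  col t2: 3·1 + 1·1 + 2·-2 + 3·0 = 0
  col t3: 3·-3 + 1·0 + 2·0 + 3·3 = 0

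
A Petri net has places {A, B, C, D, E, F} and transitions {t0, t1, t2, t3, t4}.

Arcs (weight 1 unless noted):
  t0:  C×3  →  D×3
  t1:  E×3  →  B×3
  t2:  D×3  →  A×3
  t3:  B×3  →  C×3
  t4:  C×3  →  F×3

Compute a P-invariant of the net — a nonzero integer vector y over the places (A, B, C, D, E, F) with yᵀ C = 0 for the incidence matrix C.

Incidence matrix C (rows=places, cols=transitions):
       t0   t1   t2   t3   t4
    A   0    0    3    0    0
    B   0    3    0   -3    0
    C  -3    0    0    3   -3
    D   3    0   -3    0    0
    E   0   -3    0    0    0
    F   0    0    0    0    3

Candidate y = [1, 1, 1, 1, 1, 1]; check y·C column-wise:
  col t0: 1·0 + 1·0 + 1·-3 + 1·3 + 1·0 + 1·0 = 0
  col t1: 1·0 + 1·3 + 1·0 + 1·0 + 1·-3 + 1·0 = 0
  col t2: 1·3 + 1·0 + 1·0 + 1·-3 + 1·0 + 1·0 = 0
  col t3: 1·0 + 1·-3 + 1·3 + 1·0 + 1·0 + 1·0 = 0
  col t4: 1·0 + 1·0 + 1·-3 + 1·0 + 1·0 + 1·3 = 0

y = (A:1, B:1, C:1, D:1, E:1, F:1)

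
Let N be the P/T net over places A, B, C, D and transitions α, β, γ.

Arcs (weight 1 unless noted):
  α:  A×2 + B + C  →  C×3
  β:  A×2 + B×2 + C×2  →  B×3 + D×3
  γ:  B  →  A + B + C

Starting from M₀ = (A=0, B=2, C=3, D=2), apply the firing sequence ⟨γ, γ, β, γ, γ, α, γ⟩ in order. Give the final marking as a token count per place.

step 1: fire γ:  (A=0, B=2, C=3, D=2) → (A=1, B=2, C=4, D=2)
step 2: fire γ:  (A=1, B=2, C=4, D=2) → (A=2, B=2, C=5, D=2)
step 3: fire β:  (A=2, B=2, C=5, D=2) → (A=0, B=3, C=3, D=5)
step 4: fire γ:  (A=0, B=3, C=3, D=5) → (A=1, B=3, C=4, D=5)
step 5: fire γ:  (A=1, B=3, C=4, D=5) → (A=2, B=3, C=5, D=5)
step 6: fire α:  (A=2, B=3, C=5, D=5) → (A=0, B=2, C=7, D=5)
step 7: fire γ:  (A=0, B=2, C=7, D=5) → (A=1, B=2, C=8, D=5)

(A=1, B=2, C=8, D=5)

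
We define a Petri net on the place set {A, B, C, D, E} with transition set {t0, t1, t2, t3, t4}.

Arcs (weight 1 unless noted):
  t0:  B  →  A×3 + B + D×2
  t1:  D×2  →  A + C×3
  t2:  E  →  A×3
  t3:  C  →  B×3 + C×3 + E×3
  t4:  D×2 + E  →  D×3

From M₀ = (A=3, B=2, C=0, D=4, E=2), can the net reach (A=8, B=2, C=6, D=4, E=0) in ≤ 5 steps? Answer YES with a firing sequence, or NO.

YES — reachable via ⟨t0, t1, t1, t4, t4⟩ (5 firings)

step 1: fire t0:  (A=3, B=2, C=0, D=4, E=2) → (A=6, B=2, C=0, D=6, E=2)
step 2: fire t1:  (A=6, B=2, C=0, D=6, E=2) → (A=7, B=2, C=3, D=4, E=2)
step 3: fire t1:  (A=7, B=2, C=3, D=4, E=2) → (A=8, B=2, C=6, D=2, E=2)
step 4: fire t4:  (A=8, B=2, C=6, D=2, E=2) → (A=8, B=2, C=6, D=3, E=1)
step 5: fire t4:  (A=8, B=2, C=6, D=3, E=1) → (A=8, B=2, C=6, D=4, E=0)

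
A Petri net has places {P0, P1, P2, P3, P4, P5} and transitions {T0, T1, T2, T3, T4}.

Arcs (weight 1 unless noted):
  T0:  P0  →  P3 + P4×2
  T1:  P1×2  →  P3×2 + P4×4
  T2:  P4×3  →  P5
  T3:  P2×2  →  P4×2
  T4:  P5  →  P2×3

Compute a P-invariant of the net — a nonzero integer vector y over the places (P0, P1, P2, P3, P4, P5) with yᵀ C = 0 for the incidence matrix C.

y = (P0:1, P1:1, P2:0, P3:1, P4:0, P5:0)

Incidence matrix C (rows=places, cols=transitions):
       T0   T1   T2   T3   T4
   P0  -1    0    0    0    0
   P1   0   -2    0    0    0
   P2   0    0    0   -2    3
   P3   1    2    0    0    0
   P4   2    4   -3    2    0
   P5   0    0    1    0   -1

Candidate y = [1, 1, 0, 1, 0, 0]; check y·C column-wise:
  col T0: 1·-1 + 1·0 + 1·1 + 0·2 = 0
  col T1: 1·0 + 1·-2 + 1·2 + 0·4 = 0
  col T2: 1·0 + 1·0 + 1·0 + 0·-3 + 0·1 = 0
  col T3: 1·0 + 1·0 + 0·-2 + 1·0 + 0·2 = 0
  col T4: 1·0 + 1·0 + 0·3 + 1·0 + 0·-1 = 0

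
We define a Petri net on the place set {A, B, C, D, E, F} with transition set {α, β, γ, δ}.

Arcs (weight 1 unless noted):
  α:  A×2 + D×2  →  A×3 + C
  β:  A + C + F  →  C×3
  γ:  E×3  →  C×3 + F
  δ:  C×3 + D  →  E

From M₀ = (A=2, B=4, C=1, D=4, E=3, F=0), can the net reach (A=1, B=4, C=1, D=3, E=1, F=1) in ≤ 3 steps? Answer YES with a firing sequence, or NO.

depth 0: 1 marking
depth 1: 3 markings reached so far
depth 2: 7 markings reached so far
depth 3: 11 markings reached so far
target is not among the 11 markings reachable within 3 steps

NO — not reachable within 3 firings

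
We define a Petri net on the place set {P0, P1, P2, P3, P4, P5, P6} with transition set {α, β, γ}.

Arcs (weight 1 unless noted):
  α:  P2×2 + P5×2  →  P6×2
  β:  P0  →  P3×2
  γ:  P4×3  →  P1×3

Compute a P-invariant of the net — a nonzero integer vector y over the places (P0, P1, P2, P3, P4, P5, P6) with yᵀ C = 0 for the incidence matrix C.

y = (P0:2, P1:0, P2:0, P3:1, P4:0, P5:0, P6:0)

Incidence matrix C (rows=places, cols=transitions):
        α    β    γ
   P0   0   -1    0
   P1   0    0    3
   P2  -2    0    0
   P3   0    2    0
   P4   0    0   -3
   P5  -2    0    0
   P6   2    0    0

Candidate y = [2, 0, 0, 1, 0, 0, 0]; check y·C column-wise:
  col α: 2·0 + 0·-2 + 1·0 + 0·-2 + 0·2 = 0
  col β: 2·-1 + 1·2 = 0
  col γ: 2·0 + 0·3 + 1·0 + 0·-3 = 0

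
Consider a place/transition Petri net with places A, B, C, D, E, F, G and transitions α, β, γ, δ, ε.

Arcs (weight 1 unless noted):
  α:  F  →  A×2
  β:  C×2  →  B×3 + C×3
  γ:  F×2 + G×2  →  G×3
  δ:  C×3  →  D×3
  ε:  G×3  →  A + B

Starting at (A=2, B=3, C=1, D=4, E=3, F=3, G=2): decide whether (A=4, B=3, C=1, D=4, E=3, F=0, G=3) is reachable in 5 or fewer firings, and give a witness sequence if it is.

YES — reachable via ⟨α, γ⟩ (2 firings)

step 1: fire α:  (A=2, B=3, C=1, D=4, E=3, F=3, G=2) → (A=4, B=3, C=1, D=4, E=3, F=2, G=2)
step 2: fire γ:  (A=4, B=3, C=1, D=4, E=3, F=2, G=2) → (A=4, B=3, C=1, D=4, E=3, F=0, G=3)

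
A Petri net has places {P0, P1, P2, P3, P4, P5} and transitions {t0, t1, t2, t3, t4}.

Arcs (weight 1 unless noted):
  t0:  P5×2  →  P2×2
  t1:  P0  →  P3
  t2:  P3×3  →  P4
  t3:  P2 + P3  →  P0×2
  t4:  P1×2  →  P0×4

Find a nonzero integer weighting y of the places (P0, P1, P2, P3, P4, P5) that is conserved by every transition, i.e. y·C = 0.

y = (P0:1, P1:2, P2:1, P3:1, P4:3, P5:1)

Incidence matrix C (rows=places, cols=transitions):
       t0   t1   t2   t3   t4
   P0   0   -1    0    2    4
   P1   0    0    0    0   -2
   P2   2    0    0   -1    0
   P3   0    1   -3   -1    0
   P4   0    0    1    0    0
   P5  -2    0    0    0    0

Candidate y = [1, 2, 1, 1, 3, 1]; check y·C column-wise:
  col t0: 1·0 + 2·0 + 1·2 + 1·0 + 3·0 + 1·-2 = 0
  col t1: 1·-1 + 2·0 + 1·0 + 1·1 + 3·0 + 1·0 = 0
  col t2: 1·0 + 2·0 + 1·0 + 1·-3 + 3·1 + 1·0 = 0
  col t3: 1·2 + 2·0 + 1·-1 + 1·-1 + 3·0 + 1·0 = 0
  col t4: 1·4 + 2·-2 + 1·0 + 1·0 + 3·0 + 1·0 = 0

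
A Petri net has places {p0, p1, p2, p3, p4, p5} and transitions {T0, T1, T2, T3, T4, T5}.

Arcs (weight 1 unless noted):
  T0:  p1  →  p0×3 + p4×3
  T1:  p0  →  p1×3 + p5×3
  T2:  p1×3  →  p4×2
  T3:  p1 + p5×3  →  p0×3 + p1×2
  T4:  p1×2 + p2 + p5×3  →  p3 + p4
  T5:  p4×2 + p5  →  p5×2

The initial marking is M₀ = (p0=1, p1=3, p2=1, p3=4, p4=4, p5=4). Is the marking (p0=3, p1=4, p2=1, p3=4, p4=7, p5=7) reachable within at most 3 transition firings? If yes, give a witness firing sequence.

NO — not reachable within 3 firings

depth 0: 1 marking
depth 1: 7 markings reached so far
depth 2: 21 markings reached so far
depth 3: 48 markings reached so far
target is not among the 48 markings reachable within 3 steps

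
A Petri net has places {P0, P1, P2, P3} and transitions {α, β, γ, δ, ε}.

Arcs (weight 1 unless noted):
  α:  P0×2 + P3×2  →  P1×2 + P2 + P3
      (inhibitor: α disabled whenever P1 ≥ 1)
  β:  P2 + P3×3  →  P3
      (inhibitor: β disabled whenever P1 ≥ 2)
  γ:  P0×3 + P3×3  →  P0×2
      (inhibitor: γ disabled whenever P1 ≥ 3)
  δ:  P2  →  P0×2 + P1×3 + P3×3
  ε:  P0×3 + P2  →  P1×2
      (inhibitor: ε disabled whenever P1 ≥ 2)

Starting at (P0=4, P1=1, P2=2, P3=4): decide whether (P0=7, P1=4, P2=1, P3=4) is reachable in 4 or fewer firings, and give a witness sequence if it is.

NO — not reachable within 4 firings

depth 0: 1 marking
depth 1: 5 markings reached so far
depth 2: 11 markings reached so far
depth 3: 13 markings reached so far
depth 4: 13 markings reached so far
(frontier empty at depth 4; search complete)
target is not among the 13 markings reachable within 4 steps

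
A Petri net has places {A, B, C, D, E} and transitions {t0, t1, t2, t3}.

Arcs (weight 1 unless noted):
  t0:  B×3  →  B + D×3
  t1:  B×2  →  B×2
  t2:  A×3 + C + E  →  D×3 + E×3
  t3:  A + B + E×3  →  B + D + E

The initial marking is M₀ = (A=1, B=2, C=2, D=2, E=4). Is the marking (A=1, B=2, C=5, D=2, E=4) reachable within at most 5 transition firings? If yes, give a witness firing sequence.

NO — not reachable within 5 firings

depth 0: 1 marking
depth 1: 2 markings reached so far
depth 2: 2 markings reached so far
(frontier empty at depth 2; search complete)
target is not among the 2 markings reachable within 5 steps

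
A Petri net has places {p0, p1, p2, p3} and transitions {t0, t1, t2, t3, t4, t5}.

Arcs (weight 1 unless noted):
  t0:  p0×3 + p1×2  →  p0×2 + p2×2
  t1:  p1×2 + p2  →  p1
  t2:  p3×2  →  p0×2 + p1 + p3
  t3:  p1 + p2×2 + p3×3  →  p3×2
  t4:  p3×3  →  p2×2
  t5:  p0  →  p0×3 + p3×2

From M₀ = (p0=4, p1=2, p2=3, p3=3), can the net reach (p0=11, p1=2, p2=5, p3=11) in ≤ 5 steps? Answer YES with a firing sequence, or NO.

NO — not reachable within 5 firings

depth 0: 1 marking
depth 1: 7 markings reached so far
depth 2: 20 markings reached so far
depth 3: 41 markings reached so far
depth 4: 73 markings reached so far
depth 5: 124 markings reached so far
target is not among the 124 markings reachable within 5 steps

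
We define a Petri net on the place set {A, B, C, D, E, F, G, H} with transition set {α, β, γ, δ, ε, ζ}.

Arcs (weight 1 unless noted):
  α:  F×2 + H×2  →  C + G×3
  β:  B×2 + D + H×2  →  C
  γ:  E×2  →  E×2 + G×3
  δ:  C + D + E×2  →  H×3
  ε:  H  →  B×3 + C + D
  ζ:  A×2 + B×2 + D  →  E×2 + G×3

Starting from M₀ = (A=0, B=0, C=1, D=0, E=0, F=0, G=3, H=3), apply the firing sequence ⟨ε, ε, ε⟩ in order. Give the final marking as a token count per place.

step 1: fire ε:  (A=0, B=0, C=1, D=0, E=0, F=0, G=3, H=3) → (A=0, B=3, C=2, D=1, E=0, F=0, G=3, H=2)
step 2: fire ε:  (A=0, B=3, C=2, D=1, E=0, F=0, G=3, H=2) → (A=0, B=6, C=3, D=2, E=0, F=0, G=3, H=1)
step 3: fire ε:  (A=0, B=6, C=3, D=2, E=0, F=0, G=3, H=1) → (A=0, B=9, C=4, D=3, E=0, F=0, G=3, H=0)

(A=0, B=9, C=4, D=3, E=0, F=0, G=3, H=0)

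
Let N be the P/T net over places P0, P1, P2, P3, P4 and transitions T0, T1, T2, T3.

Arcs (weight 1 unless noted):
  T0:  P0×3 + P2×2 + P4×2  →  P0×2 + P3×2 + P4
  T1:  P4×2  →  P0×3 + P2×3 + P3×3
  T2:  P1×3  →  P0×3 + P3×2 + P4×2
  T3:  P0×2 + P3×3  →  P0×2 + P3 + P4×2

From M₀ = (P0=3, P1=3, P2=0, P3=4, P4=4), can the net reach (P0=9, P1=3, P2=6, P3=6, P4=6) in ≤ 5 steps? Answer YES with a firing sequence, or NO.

depth 0: 1 marking
depth 1: 4 markings reached so far
depth 2: 9 markings reached so far
depth 3: 16 markings reached so far
depth 4: 26 markings reached so far
depth 5: 35 markings reached so far
target is not among the 35 markings reachable within 5 steps

NO — not reachable within 5 firings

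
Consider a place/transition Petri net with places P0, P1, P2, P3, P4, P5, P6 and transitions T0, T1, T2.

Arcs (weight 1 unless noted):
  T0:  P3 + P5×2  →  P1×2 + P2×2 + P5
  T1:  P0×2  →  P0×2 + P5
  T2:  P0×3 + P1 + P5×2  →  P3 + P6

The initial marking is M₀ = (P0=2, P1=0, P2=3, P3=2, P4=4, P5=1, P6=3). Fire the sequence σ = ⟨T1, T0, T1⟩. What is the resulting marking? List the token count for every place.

(P0=2, P1=2, P2=5, P3=1, P4=4, P5=2, P6=3)

step 1: fire T1:  (P0=2, P1=0, P2=3, P3=2, P4=4, P5=1, P6=3) → (P0=2, P1=0, P2=3, P3=2, P4=4, P5=2, P6=3)
step 2: fire T0:  (P0=2, P1=0, P2=3, P3=2, P4=4, P5=2, P6=3) → (P0=2, P1=2, P2=5, P3=1, P4=4, P5=1, P6=3)
step 3: fire T1:  (P0=2, P1=2, P2=5, P3=1, P4=4, P5=1, P6=3) → (P0=2, P1=2, P2=5, P3=1, P4=4, P5=2, P6=3)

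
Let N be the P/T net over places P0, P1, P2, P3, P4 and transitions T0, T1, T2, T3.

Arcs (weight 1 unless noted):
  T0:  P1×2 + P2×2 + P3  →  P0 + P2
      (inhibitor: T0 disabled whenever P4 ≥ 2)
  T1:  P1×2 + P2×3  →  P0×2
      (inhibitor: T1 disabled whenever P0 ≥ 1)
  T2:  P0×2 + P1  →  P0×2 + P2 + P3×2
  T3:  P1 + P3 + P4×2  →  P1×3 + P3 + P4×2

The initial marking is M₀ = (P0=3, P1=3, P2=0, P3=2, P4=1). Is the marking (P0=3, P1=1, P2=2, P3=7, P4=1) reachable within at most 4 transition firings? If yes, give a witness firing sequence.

NO — not reachable within 4 firings

depth 0: 1 marking
depth 1: 2 markings reached so far
depth 2: 3 markings reached so far
depth 3: 4 markings reached so far
depth 4: 4 markings reached so far
(frontier empty at depth 4; search complete)
target is not among the 4 markings reachable within 4 steps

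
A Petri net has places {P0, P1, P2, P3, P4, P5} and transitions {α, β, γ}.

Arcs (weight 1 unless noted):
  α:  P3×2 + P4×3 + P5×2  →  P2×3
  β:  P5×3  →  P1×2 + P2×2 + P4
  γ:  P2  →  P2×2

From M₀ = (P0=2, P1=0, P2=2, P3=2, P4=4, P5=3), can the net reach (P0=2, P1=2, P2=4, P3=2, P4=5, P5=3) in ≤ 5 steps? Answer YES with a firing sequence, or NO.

NO — not reachable within 5 firings

depth 0: 1 marking
depth 1: 4 markings reached so far
depth 2: 7 markings reached so far
depth 3: 10 markings reached so far
depth 4: 13 markings reached so far
depth 5: 16 markings reached so far
target is not among the 16 markings reachable within 5 steps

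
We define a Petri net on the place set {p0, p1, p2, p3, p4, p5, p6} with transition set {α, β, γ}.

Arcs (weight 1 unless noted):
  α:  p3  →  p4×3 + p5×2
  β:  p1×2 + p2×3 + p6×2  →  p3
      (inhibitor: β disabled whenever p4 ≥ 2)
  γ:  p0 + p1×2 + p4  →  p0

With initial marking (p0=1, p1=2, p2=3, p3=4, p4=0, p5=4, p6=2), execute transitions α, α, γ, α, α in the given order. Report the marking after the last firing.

step 1: fire α:  (p0=1, p1=2, p2=3, p3=4, p4=0, p5=4, p6=2) → (p0=1, p1=2, p2=3, p3=3, p4=3, p5=6, p6=2)
step 2: fire α:  (p0=1, p1=2, p2=3, p3=3, p4=3, p5=6, p6=2) → (p0=1, p1=2, p2=3, p3=2, p4=6, p5=8, p6=2)
step 3: fire γ:  (p0=1, p1=2, p2=3, p3=2, p4=6, p5=8, p6=2) → (p0=1, p1=0, p2=3, p3=2, p4=5, p5=8, p6=2)
step 4: fire α:  (p0=1, p1=0, p2=3, p3=2, p4=5, p5=8, p6=2) → (p0=1, p1=0, p2=3, p3=1, p4=8, p5=10, p6=2)
step 5: fire α:  (p0=1, p1=0, p2=3, p3=1, p4=8, p5=10, p6=2) → (p0=1, p1=0, p2=3, p3=0, p4=11, p5=12, p6=2)

(p0=1, p1=0, p2=3, p3=0, p4=11, p5=12, p6=2)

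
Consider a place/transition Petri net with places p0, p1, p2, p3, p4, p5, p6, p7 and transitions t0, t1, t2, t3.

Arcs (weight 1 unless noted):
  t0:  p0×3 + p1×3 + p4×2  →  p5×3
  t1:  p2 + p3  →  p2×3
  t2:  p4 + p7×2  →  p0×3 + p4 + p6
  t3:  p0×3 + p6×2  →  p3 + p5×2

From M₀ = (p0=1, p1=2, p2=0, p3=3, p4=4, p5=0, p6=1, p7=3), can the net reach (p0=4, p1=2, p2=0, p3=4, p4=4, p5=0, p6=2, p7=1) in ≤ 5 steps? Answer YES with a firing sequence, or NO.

depth 0: 1 marking
depth 1: 2 markings reached so far
depth 2: 3 markings reached so far
depth 3: 3 markings reached so far
(frontier empty at depth 3; search complete)
target is not among the 3 markings reachable within 5 steps

NO — not reachable within 5 firings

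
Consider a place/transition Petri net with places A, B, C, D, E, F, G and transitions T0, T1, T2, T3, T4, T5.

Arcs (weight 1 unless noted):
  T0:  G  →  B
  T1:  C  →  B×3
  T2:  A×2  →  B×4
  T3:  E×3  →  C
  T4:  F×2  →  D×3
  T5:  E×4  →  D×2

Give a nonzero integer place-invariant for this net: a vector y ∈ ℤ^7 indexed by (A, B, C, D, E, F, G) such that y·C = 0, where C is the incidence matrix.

y = (A:2, B:1, C:3, D:2, E:1, F:3, G:1)

Incidence matrix C (rows=places, cols=transitions):
       T0   T1   T2   T3   T4   T5
    A   0    0   -2    0    0    0
    B   1    3    4    0    0    0
    C   0   -1    0    1    0    0
    D   0    0    0    0    3    2
    E   0    0    0   -3    0   -4
    F   0    0    0    0   -2    0
    G  -1    0    0    0    0    0

Candidate y = [2, 1, 3, 2, 1, 3, 1]; check y·C column-wise:
  col T0: 2·0 + 1·1 + 3·0 + 2·0 + 1·0 + 3·0 + 1·-1 = 0
  col T1: 2·0 + 1·3 + 3·-1 + 2·0 + 1·0 + 3·0 + 1·0 = 0
  col T2: 2·-2 + 1·4 + 3·0 + 2·0 + 1·0 + 3·0 + 1·0 = 0
  col T3: 2·0 + 1·0 + 3·1 + 2·0 + 1·-3 + 3·0 + 1·0 = 0
  col T4: 2·0 + 1·0 + 3·0 + 2·3 + 1·0 + 3·-2 + 1·0 = 0
  col T5: 2·0 + 1·0 + 3·0 + 2·2 + 1·-4 + 3·0 + 1·0 = 0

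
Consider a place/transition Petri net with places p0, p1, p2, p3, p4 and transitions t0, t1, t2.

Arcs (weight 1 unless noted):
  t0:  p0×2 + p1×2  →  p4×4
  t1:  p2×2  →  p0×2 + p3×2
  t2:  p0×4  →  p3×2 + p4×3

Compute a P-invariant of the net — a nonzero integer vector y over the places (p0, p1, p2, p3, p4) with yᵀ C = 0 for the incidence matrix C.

Incidence matrix C (rows=places, cols=transitions):
       t0   t1   t2
   p0  -2    2   -4
   p1  -2    0    0
   p2   0   -2    0
   p3   0    2    2
   p4   4    0    3

Candidate y = [1, -1, 3, 2, 0]; check y·C column-wise:
  col t0: 1·-2 + -1·-2 + 3·0 + 2·0 + 0·4 = 0
  col t1: 1·2 + -1·0 + 3·-2 + 2·2 = 0
  col t2: 1·-4 + -1·0 + 3·0 + 2·2 + 0·3 = 0

y = (p0:1, p1:-1, p2:3, p3:2, p4:0)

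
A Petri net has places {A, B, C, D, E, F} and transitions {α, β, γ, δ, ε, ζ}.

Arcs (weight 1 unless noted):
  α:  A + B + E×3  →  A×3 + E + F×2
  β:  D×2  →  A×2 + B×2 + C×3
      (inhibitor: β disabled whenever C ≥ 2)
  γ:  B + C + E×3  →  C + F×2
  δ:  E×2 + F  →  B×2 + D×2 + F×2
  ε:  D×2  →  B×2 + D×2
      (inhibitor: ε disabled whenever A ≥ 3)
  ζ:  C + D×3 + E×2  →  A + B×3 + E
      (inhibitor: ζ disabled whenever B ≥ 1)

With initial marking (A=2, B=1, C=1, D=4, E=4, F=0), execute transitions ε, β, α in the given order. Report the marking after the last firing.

(A=6, B=4, C=4, D=2, E=2, F=2)

step 1: fire ε:  (A=2, B=1, C=1, D=4, E=4, F=0) → (A=2, B=3, C=1, D=4, E=4, F=0)
step 2: fire β:  (A=2, B=3, C=1, D=4, E=4, F=0) → (A=4, B=5, C=4, D=2, E=4, F=0)
step 3: fire α:  (A=4, B=5, C=4, D=2, E=4, F=0) → (A=6, B=4, C=4, D=2, E=2, F=2)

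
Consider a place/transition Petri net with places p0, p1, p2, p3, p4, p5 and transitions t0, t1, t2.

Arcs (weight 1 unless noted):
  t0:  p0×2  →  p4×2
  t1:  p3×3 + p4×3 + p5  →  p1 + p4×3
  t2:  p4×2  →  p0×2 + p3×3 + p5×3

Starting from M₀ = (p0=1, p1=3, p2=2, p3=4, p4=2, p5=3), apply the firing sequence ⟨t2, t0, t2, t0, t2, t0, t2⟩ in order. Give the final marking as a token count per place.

(p0=3, p1=3, p2=2, p3=16, p4=0, p5=15)

step 1: fire t2:  (p0=1, p1=3, p2=2, p3=4, p4=2, p5=3) → (p0=3, p1=3, p2=2, p3=7, p4=0, p5=6)
step 2: fire t0:  (p0=3, p1=3, p2=2, p3=7, p4=0, p5=6) → (p0=1, p1=3, p2=2, p3=7, p4=2, p5=6)
step 3: fire t2:  (p0=1, p1=3, p2=2, p3=7, p4=2, p5=6) → (p0=3, p1=3, p2=2, p3=10, p4=0, p5=9)
step 4: fire t0:  (p0=3, p1=3, p2=2, p3=10, p4=0, p5=9) → (p0=1, p1=3, p2=2, p3=10, p4=2, p5=9)
step 5: fire t2:  (p0=1, p1=3, p2=2, p3=10, p4=2, p5=9) → (p0=3, p1=3, p2=2, p3=13, p4=0, p5=12)
step 6: fire t0:  (p0=3, p1=3, p2=2, p3=13, p4=0, p5=12) → (p0=1, p1=3, p2=2, p3=13, p4=2, p5=12)
step 7: fire t2:  (p0=1, p1=3, p2=2, p3=13, p4=2, p5=12) → (p0=3, p1=3, p2=2, p3=16, p4=0, p5=15)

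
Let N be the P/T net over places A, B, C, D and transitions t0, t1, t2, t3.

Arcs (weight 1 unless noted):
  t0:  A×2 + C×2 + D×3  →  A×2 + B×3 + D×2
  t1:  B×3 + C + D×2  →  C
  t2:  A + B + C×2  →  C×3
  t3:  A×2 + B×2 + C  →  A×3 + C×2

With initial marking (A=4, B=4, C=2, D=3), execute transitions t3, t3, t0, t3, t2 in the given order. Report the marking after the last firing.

step 1: fire t3:  (A=4, B=4, C=2, D=3) → (A=5, B=2, C=3, D=3)
step 2: fire t3:  (A=5, B=2, C=3, D=3) → (A=6, B=0, C=4, D=3)
step 3: fire t0:  (A=6, B=0, C=4, D=3) → (A=6, B=3, C=2, D=2)
step 4: fire t3:  (A=6, B=3, C=2, D=2) → (A=7, B=1, C=3, D=2)
step 5: fire t2:  (A=7, B=1, C=3, D=2) → (A=6, B=0, C=4, D=2)

(A=6, B=0, C=4, D=2)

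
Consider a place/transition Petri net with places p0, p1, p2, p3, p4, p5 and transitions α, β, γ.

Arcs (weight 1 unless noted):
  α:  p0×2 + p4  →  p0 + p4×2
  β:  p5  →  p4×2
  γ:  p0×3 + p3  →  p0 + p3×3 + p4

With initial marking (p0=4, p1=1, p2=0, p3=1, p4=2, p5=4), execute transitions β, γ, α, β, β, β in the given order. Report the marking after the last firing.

step 1: fire β:  (p0=4, p1=1, p2=0, p3=1, p4=2, p5=4) → (p0=4, p1=1, p2=0, p3=1, p4=4, p5=3)
step 2: fire γ:  (p0=4, p1=1, p2=0, p3=1, p4=4, p5=3) → (p0=2, p1=1, p2=0, p3=3, p4=5, p5=3)
step 3: fire α:  (p0=2, p1=1, p2=0, p3=3, p4=5, p5=3) → (p0=1, p1=1, p2=0, p3=3, p4=6, p5=3)
step 4: fire β:  (p0=1, p1=1, p2=0, p3=3, p4=6, p5=3) → (p0=1, p1=1, p2=0, p3=3, p4=8, p5=2)
step 5: fire β:  (p0=1, p1=1, p2=0, p3=3, p4=8, p5=2) → (p0=1, p1=1, p2=0, p3=3, p4=10, p5=1)
step 6: fire β:  (p0=1, p1=1, p2=0, p3=3, p4=10, p5=1) → (p0=1, p1=1, p2=0, p3=3, p4=12, p5=0)

(p0=1, p1=1, p2=0, p3=3, p4=12, p5=0)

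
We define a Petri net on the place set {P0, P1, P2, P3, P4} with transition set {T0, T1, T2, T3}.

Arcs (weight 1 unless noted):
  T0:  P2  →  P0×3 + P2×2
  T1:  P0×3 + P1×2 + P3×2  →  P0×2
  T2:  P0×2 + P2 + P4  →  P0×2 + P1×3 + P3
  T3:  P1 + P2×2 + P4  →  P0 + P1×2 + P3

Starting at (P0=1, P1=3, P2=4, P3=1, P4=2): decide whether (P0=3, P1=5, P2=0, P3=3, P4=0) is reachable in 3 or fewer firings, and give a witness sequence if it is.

YES — reachable via ⟨T3, T3⟩ (2 firings)

step 1: fire T3:  (P0=1, P1=3, P2=4, P3=1, P4=2) → (P0=2, P1=4, P2=2, P3=2, P4=1)
step 2: fire T3:  (P0=2, P1=4, P2=2, P3=2, P4=1) → (P0=3, P1=5, P2=0, P3=3, P4=0)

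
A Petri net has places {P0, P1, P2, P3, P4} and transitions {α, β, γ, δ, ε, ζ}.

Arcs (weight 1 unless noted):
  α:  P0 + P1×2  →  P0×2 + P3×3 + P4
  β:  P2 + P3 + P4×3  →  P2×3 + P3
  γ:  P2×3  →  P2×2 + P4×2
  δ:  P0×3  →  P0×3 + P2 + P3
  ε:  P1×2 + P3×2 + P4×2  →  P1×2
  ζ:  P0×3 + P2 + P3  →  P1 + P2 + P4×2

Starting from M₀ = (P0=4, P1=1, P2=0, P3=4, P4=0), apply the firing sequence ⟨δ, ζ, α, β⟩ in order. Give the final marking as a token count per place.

(P0=2, P1=0, P2=3, P3=7, P4=0)

step 1: fire δ:  (P0=4, P1=1, P2=0, P3=4, P4=0) → (P0=4, P1=1, P2=1, P3=5, P4=0)
step 2: fire ζ:  (P0=4, P1=1, P2=1, P3=5, P4=0) → (P0=1, P1=2, P2=1, P3=4, P4=2)
step 3: fire α:  (P0=1, P1=2, P2=1, P3=4, P4=2) → (P0=2, P1=0, P2=1, P3=7, P4=3)
step 4: fire β:  (P0=2, P1=0, P2=1, P3=7, P4=3) → (P0=2, P1=0, P2=3, P3=7, P4=0)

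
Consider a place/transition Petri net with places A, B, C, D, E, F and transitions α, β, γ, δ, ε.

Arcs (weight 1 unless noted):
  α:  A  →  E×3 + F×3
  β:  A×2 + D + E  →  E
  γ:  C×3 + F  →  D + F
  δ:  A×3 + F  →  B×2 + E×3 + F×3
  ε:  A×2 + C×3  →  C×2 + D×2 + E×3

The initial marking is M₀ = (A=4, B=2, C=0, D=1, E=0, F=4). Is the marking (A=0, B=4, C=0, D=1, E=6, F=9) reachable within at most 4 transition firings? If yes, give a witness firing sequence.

step 1: fire α:  (A=4, B=2, C=0, D=1, E=0, F=4) → (A=3, B=2, C=0, D=1, E=3, F=7)
step 2: fire δ:  (A=3, B=2, C=0, D=1, E=3, F=7) → (A=0, B=4, C=0, D=1, E=6, F=9)

YES — reachable via ⟨α, δ⟩ (2 firings)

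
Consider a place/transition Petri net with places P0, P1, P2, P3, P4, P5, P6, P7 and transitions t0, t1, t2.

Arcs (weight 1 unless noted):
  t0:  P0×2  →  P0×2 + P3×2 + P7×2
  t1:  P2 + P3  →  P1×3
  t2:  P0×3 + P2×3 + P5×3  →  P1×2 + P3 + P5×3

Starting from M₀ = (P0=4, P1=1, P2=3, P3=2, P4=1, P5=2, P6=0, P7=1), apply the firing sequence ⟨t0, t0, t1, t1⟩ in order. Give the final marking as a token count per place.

step 1: fire t0:  (P0=4, P1=1, P2=3, P3=2, P4=1, P5=2, P6=0, P7=1) → (P0=4, P1=1, P2=3, P3=4, P4=1, P5=2, P6=0, P7=3)
step 2: fire t0:  (P0=4, P1=1, P2=3, P3=4, P4=1, P5=2, P6=0, P7=3) → (P0=4, P1=1, P2=3, P3=6, P4=1, P5=2, P6=0, P7=5)
step 3: fire t1:  (P0=4, P1=1, P2=3, P3=6, P4=1, P5=2, P6=0, P7=5) → (P0=4, P1=4, P2=2, P3=5, P4=1, P5=2, P6=0, P7=5)
step 4: fire t1:  (P0=4, P1=4, P2=2, P3=5, P4=1, P5=2, P6=0, P7=5) → (P0=4, P1=7, P2=1, P3=4, P4=1, P5=2, P6=0, P7=5)

(P0=4, P1=7, P2=1, P3=4, P4=1, P5=2, P6=0, P7=5)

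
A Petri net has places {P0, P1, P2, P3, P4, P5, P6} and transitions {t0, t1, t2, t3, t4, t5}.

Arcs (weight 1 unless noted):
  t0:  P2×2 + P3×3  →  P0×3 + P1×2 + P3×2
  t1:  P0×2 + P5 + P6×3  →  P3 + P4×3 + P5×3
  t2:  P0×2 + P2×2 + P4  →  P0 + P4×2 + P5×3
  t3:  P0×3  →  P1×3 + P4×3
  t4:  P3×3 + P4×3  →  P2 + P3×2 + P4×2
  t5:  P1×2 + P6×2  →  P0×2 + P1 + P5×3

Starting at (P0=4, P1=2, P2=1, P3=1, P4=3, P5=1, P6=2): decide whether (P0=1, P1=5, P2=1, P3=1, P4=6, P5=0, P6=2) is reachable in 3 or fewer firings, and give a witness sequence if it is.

NO — not reachable within 3 firings

depth 0: 1 marking
depth 1: 3 markings reached so far
depth 2: 4 markings reached so far
depth 3: 5 markings reached so far
target is not among the 5 markings reachable within 3 steps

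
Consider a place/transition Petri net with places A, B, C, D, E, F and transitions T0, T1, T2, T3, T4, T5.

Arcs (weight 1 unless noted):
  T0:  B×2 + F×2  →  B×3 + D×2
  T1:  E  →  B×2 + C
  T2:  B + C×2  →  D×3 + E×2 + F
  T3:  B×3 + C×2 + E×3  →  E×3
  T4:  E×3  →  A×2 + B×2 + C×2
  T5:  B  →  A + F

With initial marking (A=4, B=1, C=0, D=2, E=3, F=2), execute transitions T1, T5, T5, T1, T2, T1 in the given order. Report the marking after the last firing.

step 1: fire T1:  (A=4, B=1, C=0, D=2, E=3, F=2) → (A=4, B=3, C=1, D=2, E=2, F=2)
step 2: fire T5:  (A=4, B=3, C=1, D=2, E=2, F=2) → (A=5, B=2, C=1, D=2, E=2, F=3)
step 3: fire T5:  (A=5, B=2, C=1, D=2, E=2, F=3) → (A=6, B=1, C=1, D=2, E=2, F=4)
step 4: fire T1:  (A=6, B=1, C=1, D=2, E=2, F=4) → (A=6, B=3, C=2, D=2, E=1, F=4)
step 5: fire T2:  (A=6, B=3, C=2, D=2, E=1, F=4) → (A=6, B=2, C=0, D=5, E=3, F=5)
step 6: fire T1:  (A=6, B=2, C=0, D=5, E=3, F=5) → (A=6, B=4, C=1, D=5, E=2, F=5)

(A=6, B=4, C=1, D=5, E=2, F=5)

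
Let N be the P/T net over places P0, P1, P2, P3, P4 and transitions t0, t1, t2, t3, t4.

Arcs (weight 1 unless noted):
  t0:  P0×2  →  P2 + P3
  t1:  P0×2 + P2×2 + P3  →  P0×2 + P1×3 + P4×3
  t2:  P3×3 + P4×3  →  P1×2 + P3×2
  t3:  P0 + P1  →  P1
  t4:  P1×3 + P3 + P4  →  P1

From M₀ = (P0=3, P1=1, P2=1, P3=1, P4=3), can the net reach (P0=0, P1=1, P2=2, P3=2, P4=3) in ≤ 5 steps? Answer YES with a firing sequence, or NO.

step 1: fire t0:  (P0=3, P1=1, P2=1, P3=1, P4=3) → (P0=1, P1=1, P2=2, P3=2, P4=3)
step 2: fire t3:  (P0=1, P1=1, P2=2, P3=2, P4=3) → (P0=0, P1=1, P2=2, P3=2, P4=3)

YES — reachable via ⟨t0, t3⟩ (2 firings)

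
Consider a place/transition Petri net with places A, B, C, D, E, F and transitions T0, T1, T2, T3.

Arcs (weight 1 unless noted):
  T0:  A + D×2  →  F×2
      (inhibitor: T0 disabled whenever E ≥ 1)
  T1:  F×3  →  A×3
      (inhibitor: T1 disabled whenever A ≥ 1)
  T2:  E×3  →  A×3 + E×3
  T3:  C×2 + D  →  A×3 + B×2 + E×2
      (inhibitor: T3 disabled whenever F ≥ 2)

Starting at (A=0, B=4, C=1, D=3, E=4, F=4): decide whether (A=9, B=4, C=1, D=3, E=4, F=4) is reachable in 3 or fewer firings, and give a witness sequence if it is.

step 1: fire T2:  (A=0, B=4, C=1, D=3, E=4, F=4) → (A=3, B=4, C=1, D=3, E=4, F=4)
step 2: fire T2:  (A=3, B=4, C=1, D=3, E=4, F=4) → (A=6, B=4, C=1, D=3, E=4, F=4)
step 3: fire T2:  (A=6, B=4, C=1, D=3, E=4, F=4) → (A=9, B=4, C=1, D=3, E=4, F=4)

YES — reachable via ⟨T2, T2, T2⟩ (3 firings)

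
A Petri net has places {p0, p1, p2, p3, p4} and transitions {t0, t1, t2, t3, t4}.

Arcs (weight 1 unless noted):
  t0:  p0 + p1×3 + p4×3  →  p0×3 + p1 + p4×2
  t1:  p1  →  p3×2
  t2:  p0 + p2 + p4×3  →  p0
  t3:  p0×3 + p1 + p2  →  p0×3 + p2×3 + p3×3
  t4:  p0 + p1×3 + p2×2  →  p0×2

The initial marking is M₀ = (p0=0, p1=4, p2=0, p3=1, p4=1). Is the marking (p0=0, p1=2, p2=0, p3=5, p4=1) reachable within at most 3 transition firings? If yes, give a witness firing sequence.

step 1: fire t1:  (p0=0, p1=4, p2=0, p3=1, p4=1) → (p0=0, p1=3, p2=0, p3=3, p4=1)
step 2: fire t1:  (p0=0, p1=3, p2=0, p3=3, p4=1) → (p0=0, p1=2, p2=0, p3=5, p4=1)

YES — reachable via ⟨t1, t1⟩ (2 firings)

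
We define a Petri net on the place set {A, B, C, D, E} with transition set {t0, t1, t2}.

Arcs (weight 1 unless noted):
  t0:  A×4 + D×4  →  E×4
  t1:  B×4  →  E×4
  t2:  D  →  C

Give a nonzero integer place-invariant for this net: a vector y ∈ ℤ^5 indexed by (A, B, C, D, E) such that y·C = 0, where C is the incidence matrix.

Incidence matrix C (rows=places, cols=transitions):
       t0   t1   t2
    A  -4    0    0
    B   0   -4    0
    C   0    0    1
    D  -4    0   -1
    E   4    4    0

Candidate y = [1, 0, -1, -1, 0]; check y·C column-wise:
  col t0: 1·-4 + -1·0 + -1·-4 + 0·4 = 0
  col t1: 1·0 + 0·-4 + -1·0 + -1·0 + 0·4 = 0
  col t2: 1·0 + -1·1 + -1·-1 = 0

y = (A:1, B:0, C:-1, D:-1, E:0)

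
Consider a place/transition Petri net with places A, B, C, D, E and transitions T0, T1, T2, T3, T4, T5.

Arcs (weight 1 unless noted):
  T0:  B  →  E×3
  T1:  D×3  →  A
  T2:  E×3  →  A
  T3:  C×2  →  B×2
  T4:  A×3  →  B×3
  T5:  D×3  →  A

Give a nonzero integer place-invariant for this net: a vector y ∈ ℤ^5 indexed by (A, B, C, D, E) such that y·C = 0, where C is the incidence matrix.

Incidence matrix C (rows=places, cols=transitions):
       T0   T1   T2   T3   T4   T5
    A   0    1    1    0   -3    1
    B  -1    0    0    2    3    0
    C   0    0    0   -2    0    0
    D   0   -3    0    0    0   -3
    E   3    0   -3    0    0    0

Candidate y = [3, 3, 3, 1, 1]; check y·C column-wise:
  col T0: 3·0 + 3·-1 + 3·0 + 1·0 + 1·3 = 0
  col T1: 3·1 + 3·0 + 3·0 + 1·-3 + 1·0 = 0
  col T2: 3·1 + 3·0 + 3·0 + 1·0 + 1·-3 = 0
  col T3: 3·0 + 3·2 + 3·-2 + 1·0 + 1·0 = 0
  col T4: 3·-3 + 3·3 + 3·0 + 1·0 + 1·0 = 0
  col T5: 3·1 + 3·0 + 3·0 + 1·-3 + 1·0 = 0

y = (A:3, B:3, C:3, D:1, E:1)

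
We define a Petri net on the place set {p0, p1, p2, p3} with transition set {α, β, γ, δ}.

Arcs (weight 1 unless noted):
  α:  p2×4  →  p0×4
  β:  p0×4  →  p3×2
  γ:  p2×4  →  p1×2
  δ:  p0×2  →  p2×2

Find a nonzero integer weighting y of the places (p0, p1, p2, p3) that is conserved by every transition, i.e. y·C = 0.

y = (p0:1, p1:2, p2:1, p3:2)

Incidence matrix C (rows=places, cols=transitions):
        α    β    γ    δ
   p0   4   -4    0   -2
   p1   0    0    2    0
   p2  -4    0   -4    2
   p3   0    2    0    0

Candidate y = [1, 2, 1, 2]; check y·C column-wise:
  col α: 1·4 + 2·0 + 1·-4 + 2·0 = 0
  col β: 1·-4 + 2·0 + 1·0 + 2·2 = 0
  col γ: 1·0 + 2·2 + 1·-4 + 2·0 = 0
  col δ: 1·-2 + 2·0 + 1·2 + 2·0 = 0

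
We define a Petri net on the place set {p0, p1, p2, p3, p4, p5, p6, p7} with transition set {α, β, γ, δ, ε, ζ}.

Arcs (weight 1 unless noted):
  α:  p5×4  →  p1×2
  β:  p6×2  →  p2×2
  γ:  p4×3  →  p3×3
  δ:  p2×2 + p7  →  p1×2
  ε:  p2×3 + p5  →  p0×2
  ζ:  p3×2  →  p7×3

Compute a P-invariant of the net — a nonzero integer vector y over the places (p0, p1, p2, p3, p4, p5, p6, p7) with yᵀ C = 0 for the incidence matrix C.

y = (p0:7, p1:4, p2:4, p3:0, p4:0, p5:2, p6:4, p7:0)

Incidence matrix C (rows=places, cols=transitions):
        α    β    γ    δ    ε    ζ
   p0   0    0    0    0    2    0
   p1   2    0    0    2    0    0
   p2   0    2    0   -2   -3    0
   p3   0    0    3    0    0   -2
   p4   0    0   -3    0    0    0
   p5  -4    0    0    0   -1    0
   p6   0   -2    0    0    0    0
   p7   0    0    0   -1    0    3

Candidate y = [7, 4, 4, 0, 0, 2, 4, 0]; check y·C column-wise:
  col α: 7·0 + 4·2 + 4·0 + 2·-4 + 4·0 = 0
  col β: 7·0 + 4·0 + 4·2 + 2·0 + 4·-2 = 0
  col γ: 7·0 + 4·0 + 4·0 + 0·3 + 0·-3 + 2·0 + 4·0 = 0
  col δ: 7·0 + 4·2 + 4·-2 + 2·0 + 4·0 + 0·-1 = 0
  col ε: 7·2 + 4·0 + 4·-3 + 2·-1 + 4·0 = 0
  col ζ: 7·0 + 4·0 + 4·0 + 0·-2 + 2·0 + 4·0 + 0·3 = 0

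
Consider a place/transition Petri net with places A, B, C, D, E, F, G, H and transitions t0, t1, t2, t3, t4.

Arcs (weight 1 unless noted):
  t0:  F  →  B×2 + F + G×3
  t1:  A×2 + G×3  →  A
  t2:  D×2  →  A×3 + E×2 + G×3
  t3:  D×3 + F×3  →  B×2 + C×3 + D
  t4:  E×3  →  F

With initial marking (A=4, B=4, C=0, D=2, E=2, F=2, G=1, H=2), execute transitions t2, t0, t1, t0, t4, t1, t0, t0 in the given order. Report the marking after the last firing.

step 1: fire t2:  (A=4, B=4, C=0, D=2, E=2, F=2, G=1, H=2) → (A=7, B=4, C=0, D=0, E=4, F=2, G=4, H=2)
step 2: fire t0:  (A=7, B=4, C=0, D=0, E=4, F=2, G=4, H=2) → (A=7, B=6, C=0, D=0, E=4, F=2, G=7, H=2)
step 3: fire t1:  (A=7, B=6, C=0, D=0, E=4, F=2, G=7, H=2) → (A=6, B=6, C=0, D=0, E=4, F=2, G=4, H=2)
step 4: fire t0:  (A=6, B=6, C=0, D=0, E=4, F=2, G=4, H=2) → (A=6, B=8, C=0, D=0, E=4, F=2, G=7, H=2)
step 5: fire t4:  (A=6, B=8, C=0, D=0, E=4, F=2, G=7, H=2) → (A=6, B=8, C=0, D=0, E=1, F=3, G=7, H=2)
step 6: fire t1:  (A=6, B=8, C=0, D=0, E=1, F=3, G=7, H=2) → (A=5, B=8, C=0, D=0, E=1, F=3, G=4, H=2)
step 7: fire t0:  (A=5, B=8, C=0, D=0, E=1, F=3, G=4, H=2) → (A=5, B=10, C=0, D=0, E=1, F=3, G=7, H=2)
step 8: fire t0:  (A=5, B=10, C=0, D=0, E=1, F=3, G=7, H=2) → (A=5, B=12, C=0, D=0, E=1, F=3, G=10, H=2)

(A=5, B=12, C=0, D=0, E=1, F=3, G=10, H=2)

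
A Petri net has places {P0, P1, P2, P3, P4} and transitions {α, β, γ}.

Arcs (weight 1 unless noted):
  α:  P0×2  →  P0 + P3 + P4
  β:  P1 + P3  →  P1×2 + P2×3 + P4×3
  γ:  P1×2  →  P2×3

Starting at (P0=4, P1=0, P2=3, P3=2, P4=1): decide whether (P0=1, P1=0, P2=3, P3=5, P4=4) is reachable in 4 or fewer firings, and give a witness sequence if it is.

step 1: fire α:  (P0=4, P1=0, P2=3, P3=2, P4=1) → (P0=3, P1=0, P2=3, P3=3, P4=2)
step 2: fire α:  (P0=3, P1=0, P2=3, P3=3, P4=2) → (P0=2, P1=0, P2=3, P3=4, P4=3)
step 3: fire α:  (P0=2, P1=0, P2=3, P3=4, P4=3) → (P0=1, P1=0, P2=3, P3=5, P4=4)

YES — reachable via ⟨α, α, α⟩ (3 firings)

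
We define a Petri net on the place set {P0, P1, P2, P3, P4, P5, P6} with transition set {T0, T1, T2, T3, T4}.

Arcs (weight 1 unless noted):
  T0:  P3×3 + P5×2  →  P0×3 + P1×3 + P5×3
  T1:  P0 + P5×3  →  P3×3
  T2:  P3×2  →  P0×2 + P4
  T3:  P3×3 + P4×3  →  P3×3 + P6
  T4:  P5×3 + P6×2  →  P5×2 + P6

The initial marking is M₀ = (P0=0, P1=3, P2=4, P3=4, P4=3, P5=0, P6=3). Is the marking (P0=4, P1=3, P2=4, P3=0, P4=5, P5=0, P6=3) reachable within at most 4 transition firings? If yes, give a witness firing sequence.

YES — reachable via ⟨T2, T2⟩ (2 firings)

step 1: fire T2:  (P0=0, P1=3, P2=4, P3=4, P4=3, P5=0, P6=3) → (P0=2, P1=3, P2=4, P3=2, P4=4, P5=0, P6=3)
step 2: fire T2:  (P0=2, P1=3, P2=4, P3=2, P4=4, P5=0, P6=3) → (P0=4, P1=3, P2=4, P3=0, P4=5, P5=0, P6=3)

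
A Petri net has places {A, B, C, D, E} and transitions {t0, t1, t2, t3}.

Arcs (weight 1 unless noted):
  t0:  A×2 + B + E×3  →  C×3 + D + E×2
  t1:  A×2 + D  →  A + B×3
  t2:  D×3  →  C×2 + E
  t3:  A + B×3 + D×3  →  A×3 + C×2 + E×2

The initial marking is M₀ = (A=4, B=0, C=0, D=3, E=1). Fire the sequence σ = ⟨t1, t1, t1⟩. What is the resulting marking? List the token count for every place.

(A=1, B=9, C=0, D=0, E=1)

step 1: fire t1:  (A=4, B=0, C=0, D=3, E=1) → (A=3, B=3, C=0, D=2, E=1)
step 2: fire t1:  (A=3, B=3, C=0, D=2, E=1) → (A=2, B=6, C=0, D=1, E=1)
step 3: fire t1:  (A=2, B=6, C=0, D=1, E=1) → (A=1, B=9, C=0, D=0, E=1)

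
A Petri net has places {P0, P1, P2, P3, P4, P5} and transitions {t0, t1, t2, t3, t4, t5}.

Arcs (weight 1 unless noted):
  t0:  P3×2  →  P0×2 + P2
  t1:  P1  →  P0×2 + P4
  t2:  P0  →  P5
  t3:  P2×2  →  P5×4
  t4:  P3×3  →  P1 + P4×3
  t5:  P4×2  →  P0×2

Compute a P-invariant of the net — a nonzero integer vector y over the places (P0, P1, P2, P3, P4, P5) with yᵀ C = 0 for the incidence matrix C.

y = (P0:1, P1:3, P2:2, P3:2, P4:1, P5:1)

Incidence matrix C (rows=places, cols=transitions):
       t0   t1   t2   t3   t4   t5
   P0   2    2   -1    0    0    2
   P1   0   -1    0    0    1    0
   P2   1    0    0   -2    0    0
   P3  -2    0    0    0   -3    0
   P4   0    1    0    0    3   -2
   P5   0    0    1    4    0    0

Candidate y = [1, 3, 2, 2, 1, 1]; check y·C column-wise:
  col t0: 1·2 + 3·0 + 2·1 + 2·-2 + 1·0 + 1·0 = 0
  col t1: 1·2 + 3·-1 + 2·0 + 2·0 + 1·1 + 1·0 = 0
  col t2: 1·-1 + 3·0 + 2·0 + 2·0 + 1·0 + 1·1 = 0
  col t3: 1·0 + 3·0 + 2·-2 + 2·0 + 1·0 + 1·4 = 0
  col t4: 1·0 + 3·1 + 2·0 + 2·-3 + 1·3 + 1·0 = 0
  col t5: 1·2 + 3·0 + 2·0 + 2·0 + 1·-2 + 1·0 = 0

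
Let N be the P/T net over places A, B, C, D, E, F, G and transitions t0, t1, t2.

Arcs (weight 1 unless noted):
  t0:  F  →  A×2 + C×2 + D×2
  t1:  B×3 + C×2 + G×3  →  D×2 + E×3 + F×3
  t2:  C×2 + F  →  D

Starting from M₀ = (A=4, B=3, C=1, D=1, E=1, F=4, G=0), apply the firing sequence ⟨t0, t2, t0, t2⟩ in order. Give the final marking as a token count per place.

step 1: fire t0:  (A=4, B=3, C=1, D=1, E=1, F=4, G=0) → (A=6, B=3, C=3, D=3, E=1, F=3, G=0)
step 2: fire t2:  (A=6, B=3, C=3, D=3, E=1, F=3, G=0) → (A=6, B=3, C=1, D=4, E=1, F=2, G=0)
step 3: fire t0:  (A=6, B=3, C=1, D=4, E=1, F=2, G=0) → (A=8, B=3, C=3, D=6, E=1, F=1, G=0)
step 4: fire t2:  (A=8, B=3, C=3, D=6, E=1, F=1, G=0) → (A=8, B=3, C=1, D=7, E=1, F=0, G=0)

(A=8, B=3, C=1, D=7, E=1, F=0, G=0)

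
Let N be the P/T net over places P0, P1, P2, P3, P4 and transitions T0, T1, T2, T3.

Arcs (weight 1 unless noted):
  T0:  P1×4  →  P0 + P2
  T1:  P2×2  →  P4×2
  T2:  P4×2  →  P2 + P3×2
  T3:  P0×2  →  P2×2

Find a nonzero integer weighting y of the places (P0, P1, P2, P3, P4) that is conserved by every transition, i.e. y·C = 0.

Incidence matrix C (rows=places, cols=transitions):
       T0   T1   T2   T3
   P0   1    0    0   -2
   P1  -4    0    0    0
   P2   1   -2    1    2
   P3   0    0    2    0
   P4   0    2   -2    0

Candidate y = [2, 1, 2, 1, 2]; check y·C column-wise:
  col T0: 2·1 + 1·-4 + 2·1 + 1·0 + 2·0 = 0
  col T1: 2·0 + 1·0 + 2·-2 + 1·0 + 2·2 = 0
  col T2: 2·0 + 1·0 + 2·1 + 1·2 + 2·-2 = 0
  col T3: 2·-2 + 1·0 + 2·2 + 1·0 + 2·0 = 0

y = (P0:2, P1:1, P2:2, P3:1, P4:2)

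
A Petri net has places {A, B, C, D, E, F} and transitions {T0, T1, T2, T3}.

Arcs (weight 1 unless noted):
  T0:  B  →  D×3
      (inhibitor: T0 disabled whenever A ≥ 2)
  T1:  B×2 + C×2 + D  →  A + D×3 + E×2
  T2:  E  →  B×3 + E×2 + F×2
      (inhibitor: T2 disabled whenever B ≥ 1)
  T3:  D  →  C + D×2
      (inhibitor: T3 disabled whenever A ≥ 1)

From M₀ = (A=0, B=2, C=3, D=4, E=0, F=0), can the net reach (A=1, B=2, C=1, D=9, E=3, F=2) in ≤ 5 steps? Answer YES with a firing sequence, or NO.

step 1: fire T1:  (A=0, B=2, C=3, D=4, E=0, F=0) → (A=1, B=0, C=1, D=6, E=2, F=0)
step 2: fire T2:  (A=1, B=0, C=1, D=6, E=2, F=0) → (A=1, B=3, C=1, D=6, E=3, F=2)
step 3: fire T0:  (A=1, B=3, C=1, D=6, E=3, F=2) → (A=1, B=2, C=1, D=9, E=3, F=2)

YES — reachable via ⟨T1, T2, T0⟩ (3 firings)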